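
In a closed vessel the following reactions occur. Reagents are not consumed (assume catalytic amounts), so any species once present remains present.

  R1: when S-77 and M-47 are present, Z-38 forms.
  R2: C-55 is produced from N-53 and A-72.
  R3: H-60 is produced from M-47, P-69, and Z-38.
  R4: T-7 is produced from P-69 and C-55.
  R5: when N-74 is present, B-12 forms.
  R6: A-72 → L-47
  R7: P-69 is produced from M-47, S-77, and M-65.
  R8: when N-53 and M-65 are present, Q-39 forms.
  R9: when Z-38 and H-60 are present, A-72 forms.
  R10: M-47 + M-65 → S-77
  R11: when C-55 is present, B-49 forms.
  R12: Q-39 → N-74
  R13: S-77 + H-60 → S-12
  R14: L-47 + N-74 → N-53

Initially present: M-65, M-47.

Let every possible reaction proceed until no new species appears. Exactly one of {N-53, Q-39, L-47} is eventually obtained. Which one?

L-47

M-47 and M-65 present → S-77 forms (R10).
M-47, S-77, and M-65 present → P-69 forms (R7).
S-77 and M-47 present → Z-38 forms (R1).
M-47, P-69, and Z-38 present → H-60 forms (R3).
Z-38 and H-60 present → A-72 forms (R9).
A-72 present → L-47 forms (R6).
Q-39 would need N-53 and M-65 (R8), but N-53 never forms. N-53 would need L-47 and N-74 (R14), but N-74 never forms.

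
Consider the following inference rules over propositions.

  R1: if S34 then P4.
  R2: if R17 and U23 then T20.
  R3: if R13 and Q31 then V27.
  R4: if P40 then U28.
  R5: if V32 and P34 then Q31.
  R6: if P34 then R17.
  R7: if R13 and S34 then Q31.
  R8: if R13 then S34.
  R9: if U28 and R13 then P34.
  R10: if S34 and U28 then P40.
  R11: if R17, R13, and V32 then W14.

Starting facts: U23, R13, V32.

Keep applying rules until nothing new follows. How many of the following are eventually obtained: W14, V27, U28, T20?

1

From R13, R8 gives S34.
From R13 and S34, R7 gives Q31.
R13 and Q31 hold, so V27 follows (R3).
W14 would need R17, R13, and V32 (R11), but R17 is never established.
V27: reached.
U28 would need P40 (R4), but P40 is never established.
T20 would need R17 and U23 (R2), but R17 is never established.
Reached: V27 — 1 of the 4.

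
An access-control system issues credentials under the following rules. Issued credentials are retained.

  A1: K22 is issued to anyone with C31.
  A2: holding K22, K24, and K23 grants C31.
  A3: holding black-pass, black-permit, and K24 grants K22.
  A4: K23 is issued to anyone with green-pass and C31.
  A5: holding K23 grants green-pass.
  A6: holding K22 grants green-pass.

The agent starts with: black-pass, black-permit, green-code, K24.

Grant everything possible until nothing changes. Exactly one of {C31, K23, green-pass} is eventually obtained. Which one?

green-pass

Holding black-pass, black-permit, and K24 grants K22 (A3).
Holding K22 grants green-pass (A6).
K23 would need green-pass and C31 (A4), but C31 is never granted. C31 would need K22, K24, and K23 (A2), but K23 is never granted.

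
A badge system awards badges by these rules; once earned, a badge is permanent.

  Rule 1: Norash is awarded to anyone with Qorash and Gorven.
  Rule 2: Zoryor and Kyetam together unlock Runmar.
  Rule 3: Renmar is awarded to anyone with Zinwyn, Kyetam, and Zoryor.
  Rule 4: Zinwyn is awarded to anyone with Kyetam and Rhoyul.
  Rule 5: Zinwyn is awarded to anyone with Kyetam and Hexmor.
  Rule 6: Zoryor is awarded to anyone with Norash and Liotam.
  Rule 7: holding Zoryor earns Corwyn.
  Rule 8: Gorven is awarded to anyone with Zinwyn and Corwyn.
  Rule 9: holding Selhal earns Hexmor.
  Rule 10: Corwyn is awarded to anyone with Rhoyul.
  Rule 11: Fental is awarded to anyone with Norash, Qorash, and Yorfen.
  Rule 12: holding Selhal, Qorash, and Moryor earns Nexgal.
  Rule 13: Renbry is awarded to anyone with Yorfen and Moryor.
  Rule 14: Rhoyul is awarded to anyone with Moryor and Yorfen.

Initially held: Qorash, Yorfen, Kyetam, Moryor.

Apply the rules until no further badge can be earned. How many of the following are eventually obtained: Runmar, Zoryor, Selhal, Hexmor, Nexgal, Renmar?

Runmar would need Zoryor and Kyetam (Rule 2), but Zoryor is never earned.
Zoryor would need Norash and Liotam (Rule 6), but Liotam is never earned.
No rule produces Selhal, and it is not given.
Hexmor would need Selhal (Rule 9), but Selhal is never earned.
Nexgal would need Selhal, Qorash, and Moryor (Rule 12), but Selhal is never earned.
Renmar would need Zinwyn, Kyetam, and Zoryor (Rule 3), but Zoryor is never earned.
None of the 6 are reached.

0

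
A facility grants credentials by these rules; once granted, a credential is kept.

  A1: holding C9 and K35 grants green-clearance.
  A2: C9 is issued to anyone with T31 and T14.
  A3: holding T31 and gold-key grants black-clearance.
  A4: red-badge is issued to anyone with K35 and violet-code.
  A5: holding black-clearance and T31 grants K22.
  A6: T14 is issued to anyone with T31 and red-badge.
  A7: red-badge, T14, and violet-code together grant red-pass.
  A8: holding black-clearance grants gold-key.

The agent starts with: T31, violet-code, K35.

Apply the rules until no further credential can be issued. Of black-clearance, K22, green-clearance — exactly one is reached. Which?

Holding K35 and violet-code grants red-badge (A4).
Holding T31 and red-badge grants T14 (A6).
Holding T31 and T14 grants C9 (A2).
Holding C9 and K35 grants green-clearance (A1).
black-clearance would need T31 and gold-key (A3), but gold-key is never granted. K22 would need black-clearance and T31 (A5), but black-clearance is never granted.

green-clearance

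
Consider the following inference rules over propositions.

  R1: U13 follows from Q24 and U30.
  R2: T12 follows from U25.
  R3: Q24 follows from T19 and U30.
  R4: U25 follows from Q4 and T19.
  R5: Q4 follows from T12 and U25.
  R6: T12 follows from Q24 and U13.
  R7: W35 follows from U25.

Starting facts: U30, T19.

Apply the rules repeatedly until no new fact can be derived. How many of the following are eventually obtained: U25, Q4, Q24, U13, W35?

2

From T19 and U30, R3 gives Q24.
Q24 and U30 hold, so U13 follows (R1).
U25 would need Q4 and T19 (R4), but Q4 is never established.
Q4 would need T12 and U25 (R5), but U25 is never established.
Q24: reached.
U13: reached.
W35 would need U25 (R7), but U25 is never established.
Reached: Q24 and U13 — 2 of the 5.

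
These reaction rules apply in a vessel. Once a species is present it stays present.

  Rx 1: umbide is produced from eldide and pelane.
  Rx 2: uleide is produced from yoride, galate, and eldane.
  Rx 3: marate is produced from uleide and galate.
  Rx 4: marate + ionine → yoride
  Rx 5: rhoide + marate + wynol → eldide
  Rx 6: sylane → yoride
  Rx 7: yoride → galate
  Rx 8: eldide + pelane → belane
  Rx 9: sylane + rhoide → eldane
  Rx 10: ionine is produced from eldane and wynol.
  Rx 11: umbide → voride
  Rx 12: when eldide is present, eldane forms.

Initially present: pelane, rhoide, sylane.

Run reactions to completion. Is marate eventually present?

Yes

sylane present → yoride forms (Rx 6).
sylane and rhoide present → eldane forms (Rx 9).
yoride present → galate forms (Rx 7).
yoride, galate, and eldane present → uleide forms (Rx 2).
uleide and galate present → marate forms (Rx 3).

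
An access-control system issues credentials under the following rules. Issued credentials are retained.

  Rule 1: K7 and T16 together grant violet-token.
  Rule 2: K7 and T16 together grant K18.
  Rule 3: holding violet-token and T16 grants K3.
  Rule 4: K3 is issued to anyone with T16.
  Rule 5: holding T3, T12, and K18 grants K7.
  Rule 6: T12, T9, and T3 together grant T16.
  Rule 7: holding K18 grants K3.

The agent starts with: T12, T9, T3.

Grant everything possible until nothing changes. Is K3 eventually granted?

Yes

Holding T12, T9, and T3 grants T16 (Rule 6).
Holding T16 grants K3 (Rule 4).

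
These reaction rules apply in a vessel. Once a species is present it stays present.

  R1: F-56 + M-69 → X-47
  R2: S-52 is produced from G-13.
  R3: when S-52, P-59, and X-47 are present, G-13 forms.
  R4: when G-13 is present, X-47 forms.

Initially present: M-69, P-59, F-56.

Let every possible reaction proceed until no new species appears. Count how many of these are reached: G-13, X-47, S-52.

F-56 and M-69 present → X-47 forms (R1).
G-13 would need S-52, P-59, and X-47 (R3), but S-52 never forms.
X-47: reached.
S-52 would need G-13 (R2), but G-13 never forms.
Reached: X-47 — 1 of the 3.

1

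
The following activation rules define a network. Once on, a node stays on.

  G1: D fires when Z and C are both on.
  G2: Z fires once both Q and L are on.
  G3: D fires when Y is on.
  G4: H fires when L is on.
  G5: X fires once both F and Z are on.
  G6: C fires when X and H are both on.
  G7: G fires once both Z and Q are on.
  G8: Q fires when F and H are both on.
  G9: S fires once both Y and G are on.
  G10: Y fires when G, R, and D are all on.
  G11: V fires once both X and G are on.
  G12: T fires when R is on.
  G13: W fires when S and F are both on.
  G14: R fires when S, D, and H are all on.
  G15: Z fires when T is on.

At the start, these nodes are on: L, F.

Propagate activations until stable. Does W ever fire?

No

W would need S and F (G13), but S never turns on.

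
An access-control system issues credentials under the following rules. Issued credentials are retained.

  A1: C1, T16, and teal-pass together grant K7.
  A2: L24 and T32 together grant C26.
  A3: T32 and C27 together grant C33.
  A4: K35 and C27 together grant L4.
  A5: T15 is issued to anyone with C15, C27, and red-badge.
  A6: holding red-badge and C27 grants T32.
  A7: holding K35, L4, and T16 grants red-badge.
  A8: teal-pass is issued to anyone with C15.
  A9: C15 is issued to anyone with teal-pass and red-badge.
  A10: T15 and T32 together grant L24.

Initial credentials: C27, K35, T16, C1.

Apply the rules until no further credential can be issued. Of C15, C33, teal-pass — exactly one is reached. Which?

C33

Holding K35 and C27 grants L4 (A4).
Holding K35, L4, and T16 grants red-badge (A7).
Holding red-badge and C27 grants T32 (A6).
Holding T32 and C27 grants C33 (A3).
C15 would need teal-pass and red-badge (A9), but teal-pass is never granted. teal-pass would need C15 (A8), but C15 is never granted.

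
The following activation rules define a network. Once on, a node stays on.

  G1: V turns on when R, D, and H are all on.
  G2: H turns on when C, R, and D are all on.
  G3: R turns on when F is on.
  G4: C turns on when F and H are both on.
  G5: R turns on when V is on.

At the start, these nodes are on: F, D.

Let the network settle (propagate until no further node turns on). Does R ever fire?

F is on, so R turns on (G3).

Yes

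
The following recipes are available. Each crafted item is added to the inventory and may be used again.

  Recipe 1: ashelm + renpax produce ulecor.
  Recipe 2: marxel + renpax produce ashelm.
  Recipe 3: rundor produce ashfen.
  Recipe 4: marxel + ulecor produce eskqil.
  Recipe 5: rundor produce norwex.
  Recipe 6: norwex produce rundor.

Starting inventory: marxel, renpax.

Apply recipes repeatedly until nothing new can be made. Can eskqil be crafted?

Yes

Using Recipe 2, marxel and renpax make ashelm.
Using Recipe 1, ashelm and renpax make ulecor.
marxel + ulecor → eskqil (Recipe 4).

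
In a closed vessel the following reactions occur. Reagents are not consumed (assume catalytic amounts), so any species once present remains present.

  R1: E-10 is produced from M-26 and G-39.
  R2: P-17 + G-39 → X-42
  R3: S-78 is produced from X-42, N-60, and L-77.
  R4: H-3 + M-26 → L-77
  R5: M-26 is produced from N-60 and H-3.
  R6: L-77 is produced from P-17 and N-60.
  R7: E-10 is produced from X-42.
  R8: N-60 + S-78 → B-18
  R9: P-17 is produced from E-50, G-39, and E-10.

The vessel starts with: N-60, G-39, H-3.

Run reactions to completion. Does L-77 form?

N-60 and H-3 present → M-26 forms (R5).
H-3 and M-26 present → L-77 forms (R4).

Yes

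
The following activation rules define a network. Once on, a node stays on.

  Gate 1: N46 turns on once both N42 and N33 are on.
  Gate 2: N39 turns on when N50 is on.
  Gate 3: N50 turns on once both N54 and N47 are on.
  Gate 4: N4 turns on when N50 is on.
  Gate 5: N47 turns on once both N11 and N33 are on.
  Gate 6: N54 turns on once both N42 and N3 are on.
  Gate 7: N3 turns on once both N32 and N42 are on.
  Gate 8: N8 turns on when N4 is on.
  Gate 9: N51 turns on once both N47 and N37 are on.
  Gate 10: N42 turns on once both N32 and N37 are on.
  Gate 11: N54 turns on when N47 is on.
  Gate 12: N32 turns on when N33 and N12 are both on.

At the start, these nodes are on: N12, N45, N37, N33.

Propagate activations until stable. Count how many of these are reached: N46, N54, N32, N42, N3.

N33 and N12 are on, so N32 turns on (Gate 12).
N32 and N37 are on, so N42 turns on (Gate 10).
Gate 1: N42 and N33 on → N46 on.
N32 and N42 are on, so N3 turns on (Gate 7).
N42 and N3 are on, so N54 turns on (Gate 6).
N46: reached.
N54: reached.
N32: reached.
N42: reached.
N3: reached.
All 5 are reached.

5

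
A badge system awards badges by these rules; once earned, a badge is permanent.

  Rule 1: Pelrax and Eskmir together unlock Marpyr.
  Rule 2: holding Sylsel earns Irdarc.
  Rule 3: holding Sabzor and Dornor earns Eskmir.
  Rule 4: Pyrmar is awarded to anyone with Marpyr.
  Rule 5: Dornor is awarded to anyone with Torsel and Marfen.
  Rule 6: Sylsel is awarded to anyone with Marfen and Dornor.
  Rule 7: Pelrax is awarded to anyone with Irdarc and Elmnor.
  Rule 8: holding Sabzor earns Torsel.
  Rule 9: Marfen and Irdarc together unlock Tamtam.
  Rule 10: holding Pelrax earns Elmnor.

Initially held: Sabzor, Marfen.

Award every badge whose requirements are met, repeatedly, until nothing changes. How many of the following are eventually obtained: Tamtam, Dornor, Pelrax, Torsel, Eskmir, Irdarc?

5

With Sabzor, Torsel is earned (Rule 8).
With Torsel and Marfen, Dornor is earned (Rule 5).
With Sabzor and Dornor, Eskmir is earned (Rule 3).
With Marfen and Dornor, Sylsel is earned (Rule 6).
With Sylsel, Irdarc is earned (Rule 2).
With Marfen and Irdarc, Tamtam is earned (Rule 9).
Tamtam: reached.
Dornor: reached.
Pelrax would need Irdarc and Elmnor (Rule 7), but Elmnor is never earned.
Torsel: reached.
Eskmir: reached.
Irdarc: reached.
Reached: Tamtam, Dornor, Torsel, Eskmir, and Irdarc — 5 of the 6.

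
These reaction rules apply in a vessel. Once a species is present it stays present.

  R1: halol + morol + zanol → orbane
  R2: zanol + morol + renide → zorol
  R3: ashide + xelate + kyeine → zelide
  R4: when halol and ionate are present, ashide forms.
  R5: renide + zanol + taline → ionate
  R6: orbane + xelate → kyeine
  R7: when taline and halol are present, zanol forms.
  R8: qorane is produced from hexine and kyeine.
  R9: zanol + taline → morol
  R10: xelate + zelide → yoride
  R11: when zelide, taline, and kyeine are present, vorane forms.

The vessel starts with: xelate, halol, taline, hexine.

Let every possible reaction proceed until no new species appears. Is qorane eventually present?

Yes

taline and halol present → zanol forms (R7).
zanol and taline present → morol forms (R9).
halol, morol, and zanol present → orbane forms (R1).
orbane and xelate present → kyeine forms (R6).
hexine and kyeine present → qorane forms (R8).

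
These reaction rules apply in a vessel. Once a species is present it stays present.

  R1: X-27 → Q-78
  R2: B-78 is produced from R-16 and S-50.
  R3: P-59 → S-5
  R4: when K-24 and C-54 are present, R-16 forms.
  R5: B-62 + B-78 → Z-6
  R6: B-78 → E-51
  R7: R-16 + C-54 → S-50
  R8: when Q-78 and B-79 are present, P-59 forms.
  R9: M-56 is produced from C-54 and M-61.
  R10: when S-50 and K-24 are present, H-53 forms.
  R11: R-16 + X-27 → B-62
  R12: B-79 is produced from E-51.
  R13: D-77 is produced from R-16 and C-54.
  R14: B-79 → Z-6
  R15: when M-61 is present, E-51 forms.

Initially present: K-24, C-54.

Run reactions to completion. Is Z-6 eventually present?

Yes

K-24 and C-54 present → R-16 forms (R4).
R-16 and C-54 present → S-50 forms (R7).
R-16 and S-50 present → B-78 forms (R2).
B-78 present → E-51 forms (R6).
E-51 present → B-79 forms (R12).
B-79 present → Z-6 forms (R14).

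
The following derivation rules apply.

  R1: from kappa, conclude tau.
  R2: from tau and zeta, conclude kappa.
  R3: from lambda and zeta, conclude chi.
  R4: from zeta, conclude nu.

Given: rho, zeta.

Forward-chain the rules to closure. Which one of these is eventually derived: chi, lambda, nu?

nu

zeta holds, so nu follows (R4).
No rule produces lambda, and it is not given. chi would need lambda and zeta (R3), but lambda is never established.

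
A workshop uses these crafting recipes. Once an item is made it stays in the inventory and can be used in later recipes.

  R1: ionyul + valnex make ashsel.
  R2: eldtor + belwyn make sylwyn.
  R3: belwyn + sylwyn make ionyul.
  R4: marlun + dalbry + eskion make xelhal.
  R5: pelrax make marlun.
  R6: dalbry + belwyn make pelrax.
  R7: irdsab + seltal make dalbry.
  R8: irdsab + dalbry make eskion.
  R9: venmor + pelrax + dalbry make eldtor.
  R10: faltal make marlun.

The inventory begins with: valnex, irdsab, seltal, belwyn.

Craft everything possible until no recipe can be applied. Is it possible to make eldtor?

No

eldtor would need venmor, pelrax, and dalbry (R9), but venmor is never obtained.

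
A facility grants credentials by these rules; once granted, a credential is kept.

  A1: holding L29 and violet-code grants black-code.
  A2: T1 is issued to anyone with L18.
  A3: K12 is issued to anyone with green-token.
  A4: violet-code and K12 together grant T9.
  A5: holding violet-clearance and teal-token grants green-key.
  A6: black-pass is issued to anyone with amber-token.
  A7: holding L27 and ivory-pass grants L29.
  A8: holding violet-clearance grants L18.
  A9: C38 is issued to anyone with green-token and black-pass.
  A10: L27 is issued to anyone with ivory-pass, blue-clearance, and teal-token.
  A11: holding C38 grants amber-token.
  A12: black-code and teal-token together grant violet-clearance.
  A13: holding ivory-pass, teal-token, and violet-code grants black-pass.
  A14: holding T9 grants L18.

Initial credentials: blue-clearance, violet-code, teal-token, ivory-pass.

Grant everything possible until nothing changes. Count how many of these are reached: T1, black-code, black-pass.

Holding ivory-pass, blue-clearance, and teal-token grants L27 (A10).
Holding ivory-pass, teal-token, and violet-code grants black-pass (A13).
Holding L27 and ivory-pass grants L29 (A7).
Holding L29 and violet-code grants black-code (A1).
Holding black-code and teal-token grants violet-clearance (A12).
Holding violet-clearance grants L18 (A8).
Holding L18 grants T1 (A2).
T1: reached.
black-code: reached.
black-pass: reached.
All 3 are reached.

3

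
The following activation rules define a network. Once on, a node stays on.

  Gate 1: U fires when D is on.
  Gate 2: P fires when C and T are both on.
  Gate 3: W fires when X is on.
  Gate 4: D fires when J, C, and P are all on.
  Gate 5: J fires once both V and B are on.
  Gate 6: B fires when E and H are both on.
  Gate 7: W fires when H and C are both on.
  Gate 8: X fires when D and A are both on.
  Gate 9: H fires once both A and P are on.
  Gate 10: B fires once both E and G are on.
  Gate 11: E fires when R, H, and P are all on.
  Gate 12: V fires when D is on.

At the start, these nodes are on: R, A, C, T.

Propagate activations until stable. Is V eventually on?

V would need D (Gate 12), but D never turns on.

No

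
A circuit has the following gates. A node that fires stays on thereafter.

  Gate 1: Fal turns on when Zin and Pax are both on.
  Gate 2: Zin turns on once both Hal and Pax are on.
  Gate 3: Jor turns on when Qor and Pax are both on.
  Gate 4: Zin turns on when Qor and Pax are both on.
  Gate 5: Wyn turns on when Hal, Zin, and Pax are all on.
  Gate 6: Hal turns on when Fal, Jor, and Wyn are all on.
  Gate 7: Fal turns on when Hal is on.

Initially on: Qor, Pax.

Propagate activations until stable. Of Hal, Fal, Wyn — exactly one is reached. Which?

Gate 4: Qor and Pax on → Zin on.
Zin and Pax are on, so Fal turns on (Gate 1).
Wyn would need Hal, Zin, and Pax (Gate 5), but Hal never turns on. Hal would need Fal, Jor, and Wyn (Gate 6), but Wyn never turns on.

Fal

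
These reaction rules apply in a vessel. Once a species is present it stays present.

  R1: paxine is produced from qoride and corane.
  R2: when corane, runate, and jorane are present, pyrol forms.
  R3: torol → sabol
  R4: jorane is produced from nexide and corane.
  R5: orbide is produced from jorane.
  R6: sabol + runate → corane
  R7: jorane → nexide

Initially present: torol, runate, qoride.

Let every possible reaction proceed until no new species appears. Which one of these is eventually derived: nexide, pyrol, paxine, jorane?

paxine

torol present → sabol forms (R3).
sabol and runate present → corane forms (R6).
qoride and corane present → paxine forms (R1).
nexide would need jorane (R7), but jorane never forms. jorane would need nexide and corane (R4), but nexide never forms. pyrol would need corane, runate, and jorane (R2), but jorane never forms.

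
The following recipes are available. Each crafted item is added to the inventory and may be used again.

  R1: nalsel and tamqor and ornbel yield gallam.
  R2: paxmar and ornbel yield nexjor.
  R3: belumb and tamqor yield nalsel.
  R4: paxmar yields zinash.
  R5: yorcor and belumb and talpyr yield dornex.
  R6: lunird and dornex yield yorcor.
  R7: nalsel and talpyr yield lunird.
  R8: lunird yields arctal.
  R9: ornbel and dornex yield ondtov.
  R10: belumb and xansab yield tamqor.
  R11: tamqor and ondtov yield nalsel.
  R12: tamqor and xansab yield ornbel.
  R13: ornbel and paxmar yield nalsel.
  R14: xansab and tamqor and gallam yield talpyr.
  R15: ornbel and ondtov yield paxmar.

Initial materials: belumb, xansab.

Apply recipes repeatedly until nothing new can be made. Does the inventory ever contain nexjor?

No

nexjor would need paxmar and ornbel (R2), but paxmar is never obtained.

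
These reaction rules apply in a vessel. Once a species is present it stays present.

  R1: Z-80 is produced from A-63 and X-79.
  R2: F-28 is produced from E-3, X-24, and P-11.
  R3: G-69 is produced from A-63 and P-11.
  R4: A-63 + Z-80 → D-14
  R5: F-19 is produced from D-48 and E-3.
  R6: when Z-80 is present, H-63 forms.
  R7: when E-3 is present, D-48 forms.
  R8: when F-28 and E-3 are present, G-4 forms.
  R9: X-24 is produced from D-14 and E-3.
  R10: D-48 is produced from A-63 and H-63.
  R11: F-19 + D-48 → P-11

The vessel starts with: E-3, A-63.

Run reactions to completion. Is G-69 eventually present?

Yes

E-3 present → D-48 forms (R7).
D-48 and E-3 present → F-19 forms (R5).
F-19 and D-48 present → P-11 forms (R11).
A-63 and P-11 present → G-69 forms (R3).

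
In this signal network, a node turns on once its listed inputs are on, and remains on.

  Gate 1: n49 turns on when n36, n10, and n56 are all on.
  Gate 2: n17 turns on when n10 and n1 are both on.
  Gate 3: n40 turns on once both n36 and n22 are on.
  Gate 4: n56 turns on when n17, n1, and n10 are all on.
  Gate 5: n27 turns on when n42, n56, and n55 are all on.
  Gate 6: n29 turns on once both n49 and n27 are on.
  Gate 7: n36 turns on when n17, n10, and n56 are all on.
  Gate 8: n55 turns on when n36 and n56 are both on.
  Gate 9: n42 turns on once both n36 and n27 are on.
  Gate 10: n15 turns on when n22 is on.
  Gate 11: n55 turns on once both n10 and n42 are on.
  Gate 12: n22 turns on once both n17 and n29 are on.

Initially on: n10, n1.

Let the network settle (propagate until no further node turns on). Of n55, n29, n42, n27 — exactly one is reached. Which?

n55

n10 and n1 are on, so n17 turns on (Gate 2).
Gate 4: n17, n1, and n10 on → n56 on.
n17, n10, and n56 are on, so n36 turns on (Gate 7).
Gate 8: n36 and n56 on → n55 on.
n27 would need n42, n56, and n55 (Gate 5), but n42 never turns on. n42 would need n36 and n27 (Gate 9), but n27 never turns on. n29 would need n49 and n27 (Gate 6), but n27 never turns on.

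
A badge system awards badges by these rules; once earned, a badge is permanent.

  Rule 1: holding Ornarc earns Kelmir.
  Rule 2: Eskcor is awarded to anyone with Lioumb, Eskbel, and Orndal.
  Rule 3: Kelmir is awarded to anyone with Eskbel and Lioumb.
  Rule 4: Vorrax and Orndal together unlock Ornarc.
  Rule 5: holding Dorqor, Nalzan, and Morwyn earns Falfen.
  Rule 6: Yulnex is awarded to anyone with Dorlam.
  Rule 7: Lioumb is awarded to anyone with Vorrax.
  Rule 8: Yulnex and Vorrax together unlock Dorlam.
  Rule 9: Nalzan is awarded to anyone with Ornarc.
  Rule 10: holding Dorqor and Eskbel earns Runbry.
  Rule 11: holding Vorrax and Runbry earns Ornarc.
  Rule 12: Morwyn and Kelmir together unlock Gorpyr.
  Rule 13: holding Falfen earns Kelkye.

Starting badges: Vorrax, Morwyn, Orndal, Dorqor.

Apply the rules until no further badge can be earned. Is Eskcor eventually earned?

Eskcor would need Lioumb, Eskbel, and Orndal (Rule 2), but Eskbel is never earned.

No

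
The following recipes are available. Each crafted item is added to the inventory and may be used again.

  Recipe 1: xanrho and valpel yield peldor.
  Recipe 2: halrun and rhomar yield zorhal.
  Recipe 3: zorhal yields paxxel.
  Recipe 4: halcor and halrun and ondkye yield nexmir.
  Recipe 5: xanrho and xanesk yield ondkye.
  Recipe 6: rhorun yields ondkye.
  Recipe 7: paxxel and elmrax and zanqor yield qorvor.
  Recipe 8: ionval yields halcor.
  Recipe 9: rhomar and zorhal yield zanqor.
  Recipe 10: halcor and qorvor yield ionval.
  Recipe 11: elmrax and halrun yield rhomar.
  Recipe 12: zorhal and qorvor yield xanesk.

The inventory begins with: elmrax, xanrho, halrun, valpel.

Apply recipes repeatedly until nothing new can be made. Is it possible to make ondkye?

Using Recipe 11, elmrax and halrun make rhomar.
Using Recipe 2, halrun and rhomar make zorhal.
Using Recipe 3, zorhal makes paxxel.
Using Recipe 9, rhomar and zorhal make zanqor.
paxxel and elmrax and zanqor → qorvor (Recipe 7).
zorhal and qorvor → xanesk (Recipe 12).
xanrho and xanesk → ondkye (Recipe 5).

Yes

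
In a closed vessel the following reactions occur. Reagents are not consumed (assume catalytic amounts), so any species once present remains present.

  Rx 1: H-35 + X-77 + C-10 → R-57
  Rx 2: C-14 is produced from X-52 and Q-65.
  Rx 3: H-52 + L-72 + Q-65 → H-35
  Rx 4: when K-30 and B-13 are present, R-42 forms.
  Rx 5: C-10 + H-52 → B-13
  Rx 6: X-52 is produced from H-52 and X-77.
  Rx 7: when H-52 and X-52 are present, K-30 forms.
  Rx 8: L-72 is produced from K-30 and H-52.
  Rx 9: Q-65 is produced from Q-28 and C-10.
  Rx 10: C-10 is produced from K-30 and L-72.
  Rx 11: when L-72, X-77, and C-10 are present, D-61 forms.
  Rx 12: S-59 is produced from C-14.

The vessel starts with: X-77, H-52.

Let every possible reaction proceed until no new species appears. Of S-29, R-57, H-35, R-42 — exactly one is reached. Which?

H-52 and X-77 present → X-52 forms (Rx 6).
H-52 and X-52 present → K-30 forms (Rx 7).
K-30 and H-52 present → L-72 forms (Rx 8).
K-30 and L-72 present → C-10 forms (Rx 10).
C-10 and H-52 present → B-13 forms (Rx 5).
K-30 and B-13 present → R-42 forms (Rx 4).
H-35 would need H-52, L-72, and Q-65 (Rx 3), but Q-65 never forms. No rule produces S-29, and it is not given. R-57 would need H-35, X-77, and C-10 (Rx 1), but H-35 never forms.

R-42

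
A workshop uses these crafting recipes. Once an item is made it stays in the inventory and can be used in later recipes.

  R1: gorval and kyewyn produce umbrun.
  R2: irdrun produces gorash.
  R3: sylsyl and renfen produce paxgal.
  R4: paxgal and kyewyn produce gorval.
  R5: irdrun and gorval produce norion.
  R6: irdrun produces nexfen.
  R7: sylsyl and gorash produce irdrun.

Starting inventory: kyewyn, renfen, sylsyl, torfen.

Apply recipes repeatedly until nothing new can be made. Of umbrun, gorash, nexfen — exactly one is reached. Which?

sylsyl and renfen → paxgal (R3).
Using R4, paxgal and kyewyn make gorval.
gorval and kyewyn → umbrun (R1).
gorash would need irdrun (R2), but irdrun is never obtained. nexfen would need irdrun (R6), but irdrun is never obtained.

umbrun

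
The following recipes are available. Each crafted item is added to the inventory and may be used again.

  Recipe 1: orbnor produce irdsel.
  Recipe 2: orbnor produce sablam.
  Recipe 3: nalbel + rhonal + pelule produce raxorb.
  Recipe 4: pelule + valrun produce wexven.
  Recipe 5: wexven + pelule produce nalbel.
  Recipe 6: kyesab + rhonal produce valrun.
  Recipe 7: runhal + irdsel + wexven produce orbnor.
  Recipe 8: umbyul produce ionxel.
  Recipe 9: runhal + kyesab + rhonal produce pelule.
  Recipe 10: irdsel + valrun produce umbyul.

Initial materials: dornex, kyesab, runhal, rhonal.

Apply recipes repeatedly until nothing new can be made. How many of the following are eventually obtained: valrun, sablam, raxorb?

2

Using Recipe 6, kyesab and rhonal make valrun.
runhal + kyesab + rhonal → pelule (Recipe 9).
pelule + valrun → wexven (Recipe 4).
wexven + pelule → nalbel (Recipe 5).
nalbel + rhonal + pelule → raxorb (Recipe 3).
valrun: reached.
sablam would need orbnor (Recipe 2), but orbnor is never obtained.
raxorb: reached.
Reached: valrun and raxorb — 2 of the 3.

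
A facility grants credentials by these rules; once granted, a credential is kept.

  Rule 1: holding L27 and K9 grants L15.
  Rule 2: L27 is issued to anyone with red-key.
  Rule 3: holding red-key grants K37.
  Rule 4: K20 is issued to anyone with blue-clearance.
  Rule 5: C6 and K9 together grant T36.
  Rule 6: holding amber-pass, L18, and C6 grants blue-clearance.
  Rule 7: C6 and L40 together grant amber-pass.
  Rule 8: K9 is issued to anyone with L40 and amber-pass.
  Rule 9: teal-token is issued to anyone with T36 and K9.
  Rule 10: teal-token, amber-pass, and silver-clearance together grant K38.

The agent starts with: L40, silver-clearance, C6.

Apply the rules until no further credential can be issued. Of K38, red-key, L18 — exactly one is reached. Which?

Holding C6 and L40 grants amber-pass (Rule 7).
Holding L40 and amber-pass grants K9 (Rule 8).
Holding C6 and K9 grants T36 (Rule 5).
Holding T36 and K9 grants teal-token (Rule 9).
Holding teal-token, amber-pass, and silver-clearance grants K38 (Rule 10).
No rule produces red-key, and it is not given. No rule produces L18, and it is not given.

K38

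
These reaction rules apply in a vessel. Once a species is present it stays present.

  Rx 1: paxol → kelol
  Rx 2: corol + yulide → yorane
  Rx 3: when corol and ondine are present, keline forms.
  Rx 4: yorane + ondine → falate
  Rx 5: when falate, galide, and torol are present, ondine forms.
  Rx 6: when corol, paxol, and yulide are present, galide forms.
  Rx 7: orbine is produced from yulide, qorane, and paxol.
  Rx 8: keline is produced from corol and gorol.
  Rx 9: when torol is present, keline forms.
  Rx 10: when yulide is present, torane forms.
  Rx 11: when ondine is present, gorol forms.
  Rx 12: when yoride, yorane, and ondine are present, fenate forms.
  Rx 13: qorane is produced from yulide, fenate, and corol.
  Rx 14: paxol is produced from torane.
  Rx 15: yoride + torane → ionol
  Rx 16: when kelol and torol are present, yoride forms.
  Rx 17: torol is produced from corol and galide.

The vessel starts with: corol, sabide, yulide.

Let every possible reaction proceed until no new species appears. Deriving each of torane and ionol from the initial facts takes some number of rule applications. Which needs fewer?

torane

torane: yulide present → torane forms (Rx 10). [1 rule application]
ionol: yulide present → torane forms (Rx 10). torane present → paxol forms (Rx 14). paxol present → kelol forms (Rx 1). corol, paxol, and yulide present → galide forms (Rx 6). corol and galide present → torol forms (Rx 17). kelol and torol present → yoride forms (Rx 16). yoride and torane present → ionol forms (Rx 15). [7 rule applications]
torane needs fewer.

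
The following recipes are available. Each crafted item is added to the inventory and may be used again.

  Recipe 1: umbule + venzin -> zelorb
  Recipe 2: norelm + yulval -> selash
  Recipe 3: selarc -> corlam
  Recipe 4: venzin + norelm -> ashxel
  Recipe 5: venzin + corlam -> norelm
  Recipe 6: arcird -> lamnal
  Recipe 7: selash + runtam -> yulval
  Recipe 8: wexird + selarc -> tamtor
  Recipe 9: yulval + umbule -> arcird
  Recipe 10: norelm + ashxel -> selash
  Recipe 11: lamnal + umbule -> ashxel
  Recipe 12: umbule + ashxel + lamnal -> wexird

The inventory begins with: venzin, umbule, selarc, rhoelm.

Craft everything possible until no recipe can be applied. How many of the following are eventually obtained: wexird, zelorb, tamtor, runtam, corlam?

Using Recipe 3, selarc makes corlam.
umbule + venzin -> zelorb (Recipe 1).
wexird would need umbule, ashxel, and lamnal (Recipe 12), but lamnal is never obtained.
zelorb: reached.
tamtor would need wexird and selarc (Recipe 8), but wexird is never obtained.
No rule produces runtam, and it is not given.
corlam: reached.
Reached: zelorb and corlam — 2 of the 5.

2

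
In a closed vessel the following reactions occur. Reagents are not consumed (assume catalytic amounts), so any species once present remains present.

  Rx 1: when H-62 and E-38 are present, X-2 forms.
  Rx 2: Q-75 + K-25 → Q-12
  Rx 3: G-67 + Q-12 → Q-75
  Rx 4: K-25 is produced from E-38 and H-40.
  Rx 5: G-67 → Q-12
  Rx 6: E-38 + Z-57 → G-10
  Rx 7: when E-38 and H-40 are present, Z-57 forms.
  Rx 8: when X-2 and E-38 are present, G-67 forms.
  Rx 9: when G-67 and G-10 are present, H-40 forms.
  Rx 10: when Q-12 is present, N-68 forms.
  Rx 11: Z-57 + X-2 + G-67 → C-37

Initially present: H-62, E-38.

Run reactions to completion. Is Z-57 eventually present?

No

Z-57 would need E-38 and H-40 (Rx 7), but H-40 never forms.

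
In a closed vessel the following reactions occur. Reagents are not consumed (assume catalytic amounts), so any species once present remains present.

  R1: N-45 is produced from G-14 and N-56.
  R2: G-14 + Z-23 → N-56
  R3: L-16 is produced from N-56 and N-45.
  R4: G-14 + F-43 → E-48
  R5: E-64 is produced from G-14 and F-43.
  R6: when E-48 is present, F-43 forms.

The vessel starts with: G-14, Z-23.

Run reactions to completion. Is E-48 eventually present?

E-48 would need G-14 and F-43 (R4), but F-43 never forms.

No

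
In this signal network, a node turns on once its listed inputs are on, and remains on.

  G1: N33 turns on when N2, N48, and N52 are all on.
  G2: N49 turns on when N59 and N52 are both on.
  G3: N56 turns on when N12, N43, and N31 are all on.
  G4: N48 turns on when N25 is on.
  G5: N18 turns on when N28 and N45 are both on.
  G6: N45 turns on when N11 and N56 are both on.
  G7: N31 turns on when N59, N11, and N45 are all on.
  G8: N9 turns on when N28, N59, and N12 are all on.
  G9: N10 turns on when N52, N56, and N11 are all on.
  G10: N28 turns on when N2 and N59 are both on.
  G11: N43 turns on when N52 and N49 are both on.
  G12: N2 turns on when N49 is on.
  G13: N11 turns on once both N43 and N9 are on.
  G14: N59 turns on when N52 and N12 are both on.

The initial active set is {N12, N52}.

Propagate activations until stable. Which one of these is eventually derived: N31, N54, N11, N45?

N11

N52 and N12 are on, so N59 turns on (G14).
G2: N59 and N52 on → N49 on.
G12: N49 on → N2 on.
N52 and N49 are on, so N43 turns on (G11).
G10: N2 and N59 on → N28 on.
G8: N28, N59, and N12 on → N9 on.
G13: N43 and N9 on → N11 on.
N45 would need N11 and N56 (G6), but N56 never turns on. N31 would need N59, N11, and N45 (G7), but N45 never turns on. No rule produces N54, and it is not given.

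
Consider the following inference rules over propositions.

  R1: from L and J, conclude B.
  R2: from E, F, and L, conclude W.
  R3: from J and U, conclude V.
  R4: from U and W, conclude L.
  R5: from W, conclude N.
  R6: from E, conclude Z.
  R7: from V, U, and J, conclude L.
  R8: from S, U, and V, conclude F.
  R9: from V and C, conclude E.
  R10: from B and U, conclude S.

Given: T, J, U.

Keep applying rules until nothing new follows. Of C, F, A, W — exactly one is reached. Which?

From J and U, R3 gives V.
V, U, and J hold, so L follows (R7).
From L and J, R1 gives B.
B and U hold, so S follows (R10).
From S, U, and V, R8 gives F.
No rule produces C, and it is not given. No rule produces A, and it is not given. W would need E, F, and L (R2), but E is never established.

F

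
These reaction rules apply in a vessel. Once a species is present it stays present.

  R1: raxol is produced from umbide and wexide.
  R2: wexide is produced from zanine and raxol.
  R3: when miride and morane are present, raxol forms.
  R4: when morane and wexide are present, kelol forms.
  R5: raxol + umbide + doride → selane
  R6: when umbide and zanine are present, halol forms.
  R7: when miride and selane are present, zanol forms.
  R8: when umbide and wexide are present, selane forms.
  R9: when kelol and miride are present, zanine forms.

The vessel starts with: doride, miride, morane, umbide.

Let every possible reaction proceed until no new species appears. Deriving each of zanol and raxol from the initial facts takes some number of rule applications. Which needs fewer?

raxol

raxol: miride and morane present → raxol forms (R3). [1 rule application]
zanol: miride and morane present → raxol forms (R3). raxol, umbide, and doride present → selane forms (R5). miride and selane present → zanol forms (R7). [3 rule applications]
raxol needs fewer.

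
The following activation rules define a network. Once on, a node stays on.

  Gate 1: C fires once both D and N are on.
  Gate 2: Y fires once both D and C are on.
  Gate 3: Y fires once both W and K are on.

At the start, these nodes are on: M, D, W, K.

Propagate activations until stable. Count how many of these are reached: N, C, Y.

1

W and K are on, so Y fires (Gate 3).
No rule produces N, and it is not given.
C would need D and N (Gate 1), but N never turns on.
Y: reached.
Reached: Y — 1 of the 3.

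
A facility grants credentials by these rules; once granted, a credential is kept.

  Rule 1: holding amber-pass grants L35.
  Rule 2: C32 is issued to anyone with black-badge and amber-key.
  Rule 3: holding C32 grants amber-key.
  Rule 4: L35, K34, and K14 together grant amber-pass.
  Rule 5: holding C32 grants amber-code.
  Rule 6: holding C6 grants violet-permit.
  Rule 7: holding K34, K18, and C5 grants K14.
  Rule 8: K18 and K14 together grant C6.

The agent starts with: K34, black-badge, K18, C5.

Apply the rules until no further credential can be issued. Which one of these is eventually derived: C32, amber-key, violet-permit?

violet-permit

Holding K34, K18, and C5 grants K14 (Rule 7).
Holding K18 and K14 grants C6 (Rule 8).
Holding C6 grants violet-permit (Rule 6).
C32 would need black-badge and amber-key (Rule 2), but amber-key is never granted. amber-key would need C32 (Rule 3), but C32 is never granted.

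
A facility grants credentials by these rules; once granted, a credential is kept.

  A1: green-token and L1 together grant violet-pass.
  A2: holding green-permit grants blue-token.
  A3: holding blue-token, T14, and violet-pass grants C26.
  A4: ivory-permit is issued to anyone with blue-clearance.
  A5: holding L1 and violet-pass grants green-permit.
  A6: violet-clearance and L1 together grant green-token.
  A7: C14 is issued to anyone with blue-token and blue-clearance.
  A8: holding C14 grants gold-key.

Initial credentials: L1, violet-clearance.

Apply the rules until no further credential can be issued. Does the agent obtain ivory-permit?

ivory-permit would need blue-clearance (A4), but blue-clearance is never granted.

No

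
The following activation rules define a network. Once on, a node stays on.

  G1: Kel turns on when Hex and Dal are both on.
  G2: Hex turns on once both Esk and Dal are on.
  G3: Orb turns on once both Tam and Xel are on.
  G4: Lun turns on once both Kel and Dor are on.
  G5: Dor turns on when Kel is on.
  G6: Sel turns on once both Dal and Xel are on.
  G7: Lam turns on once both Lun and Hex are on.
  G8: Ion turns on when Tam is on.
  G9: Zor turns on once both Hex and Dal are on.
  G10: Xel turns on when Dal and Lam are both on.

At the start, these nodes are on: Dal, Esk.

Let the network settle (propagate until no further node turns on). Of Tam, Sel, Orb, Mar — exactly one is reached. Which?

Esk and Dal are on, so Hex turns on (G2).
G1: Hex and Dal on → Kel on.
Kel is on, so Dor turns on (G5).
G4: Kel and Dor on → Lun on.
G7: Lun and Hex on → Lam on.
Dal and Lam are on, so Xel turns on (G10).
Dal and Xel are on, so Sel turns on (G6).
Orb would need Tam and Xel (G3), but Tam never turns on. No rule produces Mar, and it is not given. No rule produces Tam, and it is not given.

Sel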